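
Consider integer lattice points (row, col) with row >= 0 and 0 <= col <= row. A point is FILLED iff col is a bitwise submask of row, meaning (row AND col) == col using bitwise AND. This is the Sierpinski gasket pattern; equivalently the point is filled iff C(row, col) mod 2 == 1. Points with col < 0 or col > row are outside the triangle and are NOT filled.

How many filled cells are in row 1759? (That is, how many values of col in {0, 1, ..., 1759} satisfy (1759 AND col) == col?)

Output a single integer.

1759 in binary = 11011011111
popcount(1759) = number of 1-bits in 11011011111 = 9
A col c satisfies (1759 AND c) == c iff every set bit of c is also set in 1759; each of the 9 set bits of 1759 can independently be on or off in c.
count = 2^9 = 512

Answer: 512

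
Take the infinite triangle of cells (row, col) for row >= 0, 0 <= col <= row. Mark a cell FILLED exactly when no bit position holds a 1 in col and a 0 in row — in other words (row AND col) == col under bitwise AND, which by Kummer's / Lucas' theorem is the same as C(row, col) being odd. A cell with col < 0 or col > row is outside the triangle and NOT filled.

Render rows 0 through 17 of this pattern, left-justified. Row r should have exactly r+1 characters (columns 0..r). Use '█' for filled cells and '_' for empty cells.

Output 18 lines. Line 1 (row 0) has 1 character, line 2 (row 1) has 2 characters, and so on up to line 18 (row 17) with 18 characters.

r0=0: █
r1=1: ██
r2=10: █_█
r3=11: ████
r4=100: █___█
r5=101: ██__██
r6=110: █_█_█_█
r7=111: ████████
r8=1000: █_______█
r9=1001: ██______██
r10=1010: █_█_____█_█
r11=1011: ████____████
r12=1100: █___█___█___█
r13=1101: ██__██__██__██
r14=1110: █_█_█_█_█_█_█_█
r15=1111: ████████████████
r16=10000: █_______________█
r17=10001: ██______________██

Answer: █
██
█_█
████
█___█
██__██
█_█_█_█
████████
█_______█
██______██
█_█_____█_█
████____████
█___█___█___█
██__██__██__██
█_█_█_█_█_█_█_█
████████████████
█_______________█
██______________██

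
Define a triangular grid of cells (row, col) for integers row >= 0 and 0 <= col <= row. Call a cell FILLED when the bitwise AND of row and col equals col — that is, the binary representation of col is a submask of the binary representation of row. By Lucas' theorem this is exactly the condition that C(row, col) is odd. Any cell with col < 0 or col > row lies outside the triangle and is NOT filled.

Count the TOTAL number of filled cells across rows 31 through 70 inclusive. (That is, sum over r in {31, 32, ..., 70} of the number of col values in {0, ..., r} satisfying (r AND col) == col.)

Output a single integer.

Answer: 556

Derivation:
r31=11111 pc5: +32 =32
r32=100000 pc1: +2 =34
r33=100001 pc2: +4 =38
r34=100010 pc2: +4 =42
r35=100011 pc3: +8 =50
r36=100100 pc2: +4 =54
r37=100101 pc3: +8 =62
r38=100110 pc3: +8 =70
r39=100111 pc4: +16 =86
r40=101000 pc2: +4 =90
r41=101001 pc3: +8 =98
r42=101010 pc3: +8 =106
r43=101011 pc4: +16 =122
r44=101100 pc3: +8 =130
r45=101101 pc4: +16 =146
r46=101110 pc4: +16 =162
r47=101111 pc5: +32 =194
r48=110000 pc2: +4 =198
r49=110001 pc3: +8 =206
r50=110010 pc3: +8 =214
r51=110011 pc4: +16 =230
r52=110100 pc3: +8 =238
r53=110101 pc4: +16 =254
r54=110110 pc4: +16 =270
r55=110111 pc5: +32 =302
r56=111000 pc3: +8 =310
r57=111001 pc4: +16 =326
r58=111010 pc4: +16 =342
r59=111011 pc5: +32 =374
r60=111100 pc4: +16 =390
r61=111101 pc5: +32 =422
r62=111110 pc5: +32 =454
r63=111111 pc6: +64 =518
r64=1000000 pc1: +2 =520
r65=1000001 pc2: +4 =524
r66=1000010 pc2: +4 =528
r67=1000011 pc3: +8 =536
r68=1000100 pc2: +4 =540
r69=1000101 pc3: +8 =548
r70=1000110 pc3: +8 =556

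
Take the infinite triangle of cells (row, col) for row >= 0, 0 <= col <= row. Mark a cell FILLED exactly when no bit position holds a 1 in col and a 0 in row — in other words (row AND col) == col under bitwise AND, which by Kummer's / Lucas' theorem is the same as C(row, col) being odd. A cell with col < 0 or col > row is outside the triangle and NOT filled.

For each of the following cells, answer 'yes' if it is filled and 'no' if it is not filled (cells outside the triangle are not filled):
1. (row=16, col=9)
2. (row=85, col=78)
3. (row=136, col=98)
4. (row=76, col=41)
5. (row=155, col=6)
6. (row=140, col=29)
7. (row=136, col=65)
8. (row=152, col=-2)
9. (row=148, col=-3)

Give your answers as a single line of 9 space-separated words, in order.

(16,9): row=0b10000, col=0b1001, row AND col = 0b0 = 0; 0 != 9 -> empty
(85,78): row=0b1010101, col=0b1001110, row AND col = 0b1000100 = 68; 68 != 78 -> empty
(136,98): row=0b10001000, col=0b1100010, row AND col = 0b0 = 0; 0 != 98 -> empty
(76,41): row=0b1001100, col=0b101001, row AND col = 0b1000 = 8; 8 != 41 -> empty
(155,6): row=0b10011011, col=0b110, row AND col = 0b10 = 2; 2 != 6 -> empty
(140,29): row=0b10001100, col=0b11101, row AND col = 0b1100 = 12; 12 != 29 -> empty
(136,65): row=0b10001000, col=0b1000001, row AND col = 0b0 = 0; 0 != 65 -> empty
(152,-2): col outside [0, 152] -> not filled
(148,-3): col outside [0, 148] -> not filled

Answer: no no no no no no no no no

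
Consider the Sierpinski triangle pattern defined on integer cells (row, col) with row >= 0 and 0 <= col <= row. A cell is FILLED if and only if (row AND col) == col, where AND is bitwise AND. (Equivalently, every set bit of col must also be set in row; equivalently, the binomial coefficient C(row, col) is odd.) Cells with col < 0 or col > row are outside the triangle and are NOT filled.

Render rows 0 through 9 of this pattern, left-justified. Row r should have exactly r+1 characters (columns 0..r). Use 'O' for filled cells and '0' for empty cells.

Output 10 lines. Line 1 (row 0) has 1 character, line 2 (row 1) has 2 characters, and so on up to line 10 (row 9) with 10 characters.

Answer: O
OO
O0O
OOOO
O000O
OO00OO
O0O0O0O
OOOOOOOO
O0000000O
OO000000OO

Derivation:
r0=0: O
r1=1: OO
r2=10: O0O
r3=11: OOOO
r4=100: O000O
r5=101: OO00OO
r6=110: O0O0O0O
r7=111: OOOOOOOO
r8=1000: O0000000O
r9=1001: OO000000OO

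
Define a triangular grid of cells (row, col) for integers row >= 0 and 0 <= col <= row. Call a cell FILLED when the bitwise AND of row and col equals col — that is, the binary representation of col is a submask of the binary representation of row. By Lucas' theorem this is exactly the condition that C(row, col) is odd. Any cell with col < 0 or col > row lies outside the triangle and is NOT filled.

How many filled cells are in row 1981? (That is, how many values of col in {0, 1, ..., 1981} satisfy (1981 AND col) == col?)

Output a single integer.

Answer: 512

Derivation:
1981 in binary = 11110111101
popcount(1981) = number of 1-bits in 11110111101 = 9
A col c satisfies (1981 AND c) == c iff every set bit of c is also set in 1981; each of the 9 set bits of 1981 can independently be on or off in c.
count = 2^9 = 512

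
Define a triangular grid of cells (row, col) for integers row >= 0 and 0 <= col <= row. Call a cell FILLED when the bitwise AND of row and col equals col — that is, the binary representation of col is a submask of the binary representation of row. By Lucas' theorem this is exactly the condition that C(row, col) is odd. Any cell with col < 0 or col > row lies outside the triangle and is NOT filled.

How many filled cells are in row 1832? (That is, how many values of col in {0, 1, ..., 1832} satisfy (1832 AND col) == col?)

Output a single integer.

1832 in binary = 11100101000
popcount(1832) = number of 1-bits in 11100101000 = 5
A col c satisfies (1832 AND c) == c iff every set bit of c is also set in 1832; each of the 5 set bits of 1832 can independently be on or off in c.
count = 2^5 = 32

Answer: 32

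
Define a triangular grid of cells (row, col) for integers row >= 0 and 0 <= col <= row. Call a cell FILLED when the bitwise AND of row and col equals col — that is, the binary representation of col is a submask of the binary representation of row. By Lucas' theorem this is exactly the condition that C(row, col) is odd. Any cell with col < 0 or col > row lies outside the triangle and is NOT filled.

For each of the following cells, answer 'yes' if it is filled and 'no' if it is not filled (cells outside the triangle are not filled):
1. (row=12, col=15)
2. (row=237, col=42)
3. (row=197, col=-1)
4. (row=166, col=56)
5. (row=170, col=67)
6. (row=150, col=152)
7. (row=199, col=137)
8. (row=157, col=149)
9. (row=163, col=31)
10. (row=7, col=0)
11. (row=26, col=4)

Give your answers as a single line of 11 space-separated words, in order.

(12,15): col outside [0, 12] -> not filled
(237,42): row=0b11101101, col=0b101010, row AND col = 0b101000 = 40; 40 != 42 -> empty
(197,-1): col outside [0, 197] -> not filled
(166,56): row=0b10100110, col=0b111000, row AND col = 0b100000 = 32; 32 != 56 -> empty
(170,67): row=0b10101010, col=0b1000011, row AND col = 0b10 = 2; 2 != 67 -> empty
(150,152): col outside [0, 150] -> not filled
(199,137): row=0b11000111, col=0b10001001, row AND col = 0b10000001 = 129; 129 != 137 -> empty
(157,149): row=0b10011101, col=0b10010101, row AND col = 0b10010101 = 149; 149 == 149 -> filled
(163,31): row=0b10100011, col=0b11111, row AND col = 0b11 = 3; 3 != 31 -> empty
(7,0): row=0b111, col=0b0, row AND col = 0b0 = 0; 0 == 0 -> filled
(26,4): row=0b11010, col=0b100, row AND col = 0b0 = 0; 0 != 4 -> empty

Answer: no no no no no no no yes no yes no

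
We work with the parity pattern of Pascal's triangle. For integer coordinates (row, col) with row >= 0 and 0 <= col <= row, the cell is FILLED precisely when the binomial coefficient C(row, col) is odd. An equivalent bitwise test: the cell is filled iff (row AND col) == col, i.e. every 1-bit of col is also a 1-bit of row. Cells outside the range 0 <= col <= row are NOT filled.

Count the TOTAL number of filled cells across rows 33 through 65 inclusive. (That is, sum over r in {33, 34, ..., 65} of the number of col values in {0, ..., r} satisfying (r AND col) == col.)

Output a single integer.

r33=100001 pc2: +4 =4
r34=100010 pc2: +4 =8
r35=100011 pc3: +8 =16
r36=100100 pc2: +4 =20
r37=100101 pc3: +8 =28
r38=100110 pc3: +8 =36
r39=100111 pc4: +16 =52
r40=101000 pc2: +4 =56
r41=101001 pc3: +8 =64
r42=101010 pc3: +8 =72
r43=101011 pc4: +16 =88
r44=101100 pc3: +8 =96
r45=101101 pc4: +16 =112
r46=101110 pc4: +16 =128
r47=101111 pc5: +32 =160
r48=110000 pc2: +4 =164
r49=110001 pc3: +8 =172
r50=110010 pc3: +8 =180
r51=110011 pc4: +16 =196
r52=110100 pc3: +8 =204
r53=110101 pc4: +16 =220
r54=110110 pc4: +16 =236
r55=110111 pc5: +32 =268
r56=111000 pc3: +8 =276
r57=111001 pc4: +16 =292
r58=111010 pc4: +16 =308
r59=111011 pc5: +32 =340
r60=111100 pc4: +16 =356
r61=111101 pc5: +32 =388
r62=111110 pc5: +32 =420
r63=111111 pc6: +64 =484
r64=1000000 pc1: +2 =486
r65=1000001 pc2: +4 =490

Answer: 490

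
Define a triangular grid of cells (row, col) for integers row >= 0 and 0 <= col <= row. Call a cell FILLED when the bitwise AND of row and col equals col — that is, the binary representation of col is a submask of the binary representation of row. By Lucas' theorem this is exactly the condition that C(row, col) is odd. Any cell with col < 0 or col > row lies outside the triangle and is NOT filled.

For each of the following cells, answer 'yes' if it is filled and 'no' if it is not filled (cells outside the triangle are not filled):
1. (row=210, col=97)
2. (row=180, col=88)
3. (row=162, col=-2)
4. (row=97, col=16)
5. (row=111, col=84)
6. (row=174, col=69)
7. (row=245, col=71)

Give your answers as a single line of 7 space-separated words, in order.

Answer: no no no no no no no

Derivation:
(210,97): row=0b11010010, col=0b1100001, row AND col = 0b1000000 = 64; 64 != 97 -> empty
(180,88): row=0b10110100, col=0b1011000, row AND col = 0b10000 = 16; 16 != 88 -> empty
(162,-2): col outside [0, 162] -> not filled
(97,16): row=0b1100001, col=0b10000, row AND col = 0b0 = 0; 0 != 16 -> empty
(111,84): row=0b1101111, col=0b1010100, row AND col = 0b1000100 = 68; 68 != 84 -> empty
(174,69): row=0b10101110, col=0b1000101, row AND col = 0b100 = 4; 4 != 69 -> empty
(245,71): row=0b11110101, col=0b1000111, row AND col = 0b1000101 = 69; 69 != 71 -> empty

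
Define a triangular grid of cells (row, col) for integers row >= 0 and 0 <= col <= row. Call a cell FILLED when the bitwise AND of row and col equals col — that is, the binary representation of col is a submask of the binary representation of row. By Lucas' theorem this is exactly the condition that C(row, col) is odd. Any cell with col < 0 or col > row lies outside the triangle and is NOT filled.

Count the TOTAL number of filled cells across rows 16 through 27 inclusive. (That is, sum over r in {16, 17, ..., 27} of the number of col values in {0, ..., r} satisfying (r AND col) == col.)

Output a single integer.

r16=10000 pc1: +2 =2
r17=10001 pc2: +4 =6
r18=10010 pc2: +4 =10
r19=10011 pc3: +8 =18
r20=10100 pc2: +4 =22
r21=10101 pc3: +8 =30
r22=10110 pc3: +8 =38
r23=10111 pc4: +16 =54
r24=11000 pc2: +4 =58
r25=11001 pc3: +8 =66
r26=11010 pc3: +8 =74
r27=11011 pc4: +16 =90

Answer: 90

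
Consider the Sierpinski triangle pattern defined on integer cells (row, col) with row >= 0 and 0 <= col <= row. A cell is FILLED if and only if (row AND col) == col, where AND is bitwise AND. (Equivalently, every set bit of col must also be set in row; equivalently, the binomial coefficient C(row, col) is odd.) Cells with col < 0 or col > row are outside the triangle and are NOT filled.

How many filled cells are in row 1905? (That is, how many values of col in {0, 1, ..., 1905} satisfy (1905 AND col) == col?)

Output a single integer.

Answer: 128

Derivation:
1905 in binary = 11101110001
popcount(1905) = number of 1-bits in 11101110001 = 7
A col c satisfies (1905 AND c) == c iff every set bit of c is also set in 1905; each of the 7 set bits of 1905 can independently be on or off in c.
count = 2^7 = 128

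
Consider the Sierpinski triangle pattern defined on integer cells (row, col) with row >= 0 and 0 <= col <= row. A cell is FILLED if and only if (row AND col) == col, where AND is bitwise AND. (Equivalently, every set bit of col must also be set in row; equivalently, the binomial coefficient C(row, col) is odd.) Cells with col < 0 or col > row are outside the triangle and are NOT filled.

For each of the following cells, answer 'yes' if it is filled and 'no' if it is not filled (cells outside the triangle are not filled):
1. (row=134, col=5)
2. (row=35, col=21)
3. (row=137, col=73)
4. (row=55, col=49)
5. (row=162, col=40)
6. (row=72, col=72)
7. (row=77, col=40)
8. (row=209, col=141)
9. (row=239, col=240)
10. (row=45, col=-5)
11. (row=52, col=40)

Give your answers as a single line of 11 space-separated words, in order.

(134,5): row=0b10000110, col=0b101, row AND col = 0b100 = 4; 4 != 5 -> empty
(35,21): row=0b100011, col=0b10101, row AND col = 0b1 = 1; 1 != 21 -> empty
(137,73): row=0b10001001, col=0b1001001, row AND col = 0b1001 = 9; 9 != 73 -> empty
(55,49): row=0b110111, col=0b110001, row AND col = 0b110001 = 49; 49 == 49 -> filled
(162,40): row=0b10100010, col=0b101000, row AND col = 0b100000 = 32; 32 != 40 -> empty
(72,72): row=0b1001000, col=0b1001000, row AND col = 0b1001000 = 72; 72 == 72 -> filled
(77,40): row=0b1001101, col=0b101000, row AND col = 0b1000 = 8; 8 != 40 -> empty
(209,141): row=0b11010001, col=0b10001101, row AND col = 0b10000001 = 129; 129 != 141 -> empty
(239,240): col outside [0, 239] -> not filled
(45,-5): col outside [0, 45] -> not filled
(52,40): row=0b110100, col=0b101000, row AND col = 0b100000 = 32; 32 != 40 -> empty

Answer: no no no yes no yes no no no no no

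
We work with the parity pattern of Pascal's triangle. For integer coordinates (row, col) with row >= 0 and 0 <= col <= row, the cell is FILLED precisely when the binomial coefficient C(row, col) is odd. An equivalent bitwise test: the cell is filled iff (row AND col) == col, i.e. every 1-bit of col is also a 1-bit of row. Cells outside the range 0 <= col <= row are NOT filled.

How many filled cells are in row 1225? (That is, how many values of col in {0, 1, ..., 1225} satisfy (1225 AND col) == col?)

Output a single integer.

1225 in binary = 10011001001
popcount(1225) = number of 1-bits in 10011001001 = 5
A col c satisfies (1225 AND c) == c iff every set bit of c is also set in 1225; each of the 5 set bits of 1225 can independently be on or off in c.
count = 2^5 = 32

Answer: 32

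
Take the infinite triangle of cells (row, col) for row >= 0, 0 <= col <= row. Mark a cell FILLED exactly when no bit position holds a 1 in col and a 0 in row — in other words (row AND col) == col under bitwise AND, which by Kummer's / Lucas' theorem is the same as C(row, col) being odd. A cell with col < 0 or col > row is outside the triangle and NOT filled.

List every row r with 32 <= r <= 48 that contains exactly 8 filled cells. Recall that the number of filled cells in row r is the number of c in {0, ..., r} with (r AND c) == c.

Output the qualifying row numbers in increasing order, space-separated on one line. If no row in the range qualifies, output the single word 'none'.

Answer: 35 37 38 41 42 44

Derivation:
Row r has 2^popcount(r) filled cells, so we need popcount(r) = log2(8) = 3.
Scan r = 32..48 and keep those with exactly 3 one-bits:
r=32=100000 popcount=1 -> skip
r=33=100001 popcount=2 -> skip
r=34=100010 popcount=2 -> skip
r=35=100011 popcount=3 -> KEEP
r=36=100100 popcount=2 -> skip
r=37=100101 popcount=3 -> KEEP
r=38=100110 popcount=3 -> KEEP
r=39=100111 popcount=4 -> skip
r=40=101000 popcount=2 -> skip
r=41=101001 popcount=3 -> KEEP
r=42=101010 popcount=3 -> KEEP
r=43=101011 popcount=4 -> skip
r=44=101100 popcount=3 -> KEEP
r=45=101101 popcount=4 -> skip
r=46=101110 popcount=4 -> skip
r=47=101111 popcount=5 -> skip
r=48=110000 popcount=2 -> skip
Kept rows: 35 37 38 41 42 44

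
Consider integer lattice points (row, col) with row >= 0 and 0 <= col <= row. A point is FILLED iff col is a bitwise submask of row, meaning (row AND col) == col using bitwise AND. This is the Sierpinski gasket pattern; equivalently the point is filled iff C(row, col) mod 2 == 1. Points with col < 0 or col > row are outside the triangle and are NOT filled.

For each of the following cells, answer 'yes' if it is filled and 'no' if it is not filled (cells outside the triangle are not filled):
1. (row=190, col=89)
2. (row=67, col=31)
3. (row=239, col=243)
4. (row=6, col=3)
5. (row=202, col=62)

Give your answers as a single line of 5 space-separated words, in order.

Answer: no no no no no

Derivation:
(190,89): row=0b10111110, col=0b1011001, row AND col = 0b11000 = 24; 24 != 89 -> empty
(67,31): row=0b1000011, col=0b11111, row AND col = 0b11 = 3; 3 != 31 -> empty
(239,243): col outside [0, 239] -> not filled
(6,3): row=0b110, col=0b11, row AND col = 0b10 = 2; 2 != 3 -> empty
(202,62): row=0b11001010, col=0b111110, row AND col = 0b1010 = 10; 10 != 62 -> empty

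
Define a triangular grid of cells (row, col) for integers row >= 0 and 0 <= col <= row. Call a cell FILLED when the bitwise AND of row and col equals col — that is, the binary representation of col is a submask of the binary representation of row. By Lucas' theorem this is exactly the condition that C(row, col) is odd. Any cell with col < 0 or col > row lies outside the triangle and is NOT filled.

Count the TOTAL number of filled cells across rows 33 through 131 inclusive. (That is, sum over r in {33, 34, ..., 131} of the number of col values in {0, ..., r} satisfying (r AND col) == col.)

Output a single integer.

r33=100001 pc2: +4 =4
r34=100010 pc2: +4 =8
r35=100011 pc3: +8 =16
r36=100100 pc2: +4 =20
r37=100101 pc3: +8 =28
r38=100110 pc3: +8 =36
r39=100111 pc4: +16 =52
r40=101000 pc2: +4 =56
r41=101001 pc3: +8 =64
r42=101010 pc3: +8 =72
r43=101011 pc4: +16 =88
r44=101100 pc3: +8 =96
r45=101101 pc4: +16 =112
r46=101110 pc4: +16 =128
r47=101111 pc5: +32 =160
r48=110000 pc2: +4 =164
r49=110001 pc3: +8 =172
r50=110010 pc3: +8 =180
r51=110011 pc4: +16 =196
r52=110100 pc3: +8 =204
r53=110101 pc4: +16 =220
r54=110110 pc4: +16 =236
r55=110111 pc5: +32 =268
r56=111000 pc3: +8 =276
r57=111001 pc4: +16 =292
r58=111010 pc4: +16 =308
r59=111011 pc5: +32 =340
r60=111100 pc4: +16 =356
r61=111101 pc5: +32 =388
r62=111110 pc5: +32 =420
r63=111111 pc6: +64 =484
r64=1000000 pc1: +2 =486
r65=1000001 pc2: +4 =490
r66=1000010 pc2: +4 =494
r67=1000011 pc3: +8 =502
r68=1000100 pc2: +4 =506
r69=1000101 pc3: +8 =514
r70=1000110 pc3: +8 =522
r71=1000111 pc4: +16 =538
r72=1001000 pc2: +4 =542
r73=1001001 pc3: +8 =550
r74=1001010 pc3: +8 =558
r75=1001011 pc4: +16 =574
r76=1001100 pc3: +8 =582
r77=1001101 pc4: +16 =598
r78=1001110 pc4: +16 =614
r79=1001111 pc5: +32 =646
r80=1010000 pc2: +4 =650
r81=1010001 pc3: +8 =658
r82=1010010 pc3: +8 =666
r83=1010011 pc4: +16 =682
r84=1010100 pc3: +8 =690
r85=1010101 pc4: +16 =706
r86=1010110 pc4: +16 =722
r87=1010111 pc5: +32 =754
r88=1011000 pc3: +8 =762
r89=1011001 pc4: +16 =778
r90=1011010 pc4: +16 =794
r91=1011011 pc5: +32 =826
r92=1011100 pc4: +16 =842
r93=1011101 pc5: +32 =874
r94=1011110 pc5: +32 =906
r95=1011111 pc6: +64 =970
r96=1100000 pc2: +4 =974
r97=1100001 pc3: +8 =982
r98=1100010 pc3: +8 =990
r99=1100011 pc4: +16 =1006
r100=1100100 pc3: +8 =1014
r101=1100101 pc4: +16 =1030
r102=1100110 pc4: +16 =1046
r103=1100111 pc5: +32 =1078
r104=1101000 pc3: +8 =1086
r105=1101001 pc4: +16 =1102
r106=1101010 pc4: +16 =1118
r107=1101011 pc5: +32 =1150
r108=1101100 pc4: +16 =1166
r109=1101101 pc5: +32 =1198
r110=1101110 pc5: +32 =1230
r111=1101111 pc6: +64 =1294
r112=1110000 pc3: +8 =1302
r113=1110001 pc4: +16 =1318
r114=1110010 pc4: +16 =1334
r115=1110011 pc5: +32 =1366
r116=1110100 pc4: +16 =1382
r117=1110101 pc5: +32 =1414
r118=1110110 pc5: +32 =1446
r119=1110111 pc6: +64 =1510
r120=1111000 pc4: +16 =1526
r121=1111001 pc5: +32 =1558
r122=1111010 pc5: +32 =1590
r123=1111011 pc6: +64 =1654
r124=1111100 pc5: +32 =1686
r125=1111101 pc6: +64 =1750
r126=1111110 pc6: +64 =1814
r127=1111111 pc7: +128 =1942
r128=10000000 pc1: +2 =1944
r129=10000001 pc2: +4 =1948
r130=10000010 pc2: +4 =1952
r131=10000011 pc3: +8 =1960

Answer: 1960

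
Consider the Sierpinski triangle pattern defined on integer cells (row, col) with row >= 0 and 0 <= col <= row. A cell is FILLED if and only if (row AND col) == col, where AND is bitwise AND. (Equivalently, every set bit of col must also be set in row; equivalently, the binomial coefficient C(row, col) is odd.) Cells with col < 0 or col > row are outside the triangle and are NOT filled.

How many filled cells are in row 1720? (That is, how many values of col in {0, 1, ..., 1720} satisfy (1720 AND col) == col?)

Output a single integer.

1720 in binary = 11010111000
popcount(1720) = number of 1-bits in 11010111000 = 6
A col c satisfies (1720 AND c) == c iff every set bit of c is also set in 1720; each of the 6 set bits of 1720 can independently be on or off in c.
count = 2^6 = 64

Answer: 64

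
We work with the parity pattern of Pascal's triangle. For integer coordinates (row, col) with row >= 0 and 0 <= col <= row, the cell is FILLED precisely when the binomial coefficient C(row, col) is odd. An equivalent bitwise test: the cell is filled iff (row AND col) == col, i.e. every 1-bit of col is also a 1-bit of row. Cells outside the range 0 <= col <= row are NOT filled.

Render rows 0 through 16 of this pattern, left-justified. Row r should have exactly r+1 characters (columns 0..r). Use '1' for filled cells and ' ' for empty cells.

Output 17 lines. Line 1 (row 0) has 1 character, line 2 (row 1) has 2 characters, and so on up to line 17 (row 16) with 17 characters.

r0=0: 1
r1=1: 11
r2=10: 1 1
r3=11: 1111
r4=100: 1   1
r5=101: 11  11
r6=110: 1 1 1 1
r7=111: 11111111
r8=1000: 1       1
r9=1001: 11      11
r10=1010: 1 1     1 1
r11=1011: 1111    1111
r12=1100: 1   1   1   1
r13=1101: 11  11  11  11
r14=1110: 1 1 1 1 1 1 1 1
r15=1111: 1111111111111111
r16=10000: 1               1

Answer: 1
11
1 1
1111
1   1
11  11
1 1 1 1
11111111
1       1
11      11
1 1     1 1
1111    1111
1   1   1   1
11  11  11  11
1 1 1 1 1 1 1 1
1111111111111111
1               1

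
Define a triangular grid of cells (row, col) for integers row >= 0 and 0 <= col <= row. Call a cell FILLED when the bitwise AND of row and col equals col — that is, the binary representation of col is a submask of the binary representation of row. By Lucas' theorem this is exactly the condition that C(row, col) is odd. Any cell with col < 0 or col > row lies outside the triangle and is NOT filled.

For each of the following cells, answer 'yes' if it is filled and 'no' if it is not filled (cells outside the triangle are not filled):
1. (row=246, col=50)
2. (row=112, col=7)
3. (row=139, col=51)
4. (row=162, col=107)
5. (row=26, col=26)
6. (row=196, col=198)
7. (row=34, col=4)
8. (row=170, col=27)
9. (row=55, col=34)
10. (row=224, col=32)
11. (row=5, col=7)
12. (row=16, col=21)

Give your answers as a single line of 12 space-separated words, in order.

Answer: yes no no no yes no no no yes yes no no

Derivation:
(246,50): row=0b11110110, col=0b110010, row AND col = 0b110010 = 50; 50 == 50 -> filled
(112,7): row=0b1110000, col=0b111, row AND col = 0b0 = 0; 0 != 7 -> empty
(139,51): row=0b10001011, col=0b110011, row AND col = 0b11 = 3; 3 != 51 -> empty
(162,107): row=0b10100010, col=0b1101011, row AND col = 0b100010 = 34; 34 != 107 -> empty
(26,26): row=0b11010, col=0b11010, row AND col = 0b11010 = 26; 26 == 26 -> filled
(196,198): col outside [0, 196] -> not filled
(34,4): row=0b100010, col=0b100, row AND col = 0b0 = 0; 0 != 4 -> empty
(170,27): row=0b10101010, col=0b11011, row AND col = 0b1010 = 10; 10 != 27 -> empty
(55,34): row=0b110111, col=0b100010, row AND col = 0b100010 = 34; 34 == 34 -> filled
(224,32): row=0b11100000, col=0b100000, row AND col = 0b100000 = 32; 32 == 32 -> filled
(5,7): col outside [0, 5] -> not filled
(16,21): col outside [0, 16] -> not filled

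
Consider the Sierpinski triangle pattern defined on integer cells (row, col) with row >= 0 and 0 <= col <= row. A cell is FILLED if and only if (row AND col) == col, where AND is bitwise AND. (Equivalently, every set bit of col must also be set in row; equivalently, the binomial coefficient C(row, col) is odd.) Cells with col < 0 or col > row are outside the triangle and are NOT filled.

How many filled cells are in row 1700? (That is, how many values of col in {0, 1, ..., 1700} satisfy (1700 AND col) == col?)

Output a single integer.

Answer: 32

Derivation:
1700 in binary = 11010100100
popcount(1700) = number of 1-bits in 11010100100 = 5
A col c satisfies (1700 AND c) == c iff every set bit of c is also set in 1700; each of the 5 set bits of 1700 can independently be on or off in c.
count = 2^5 = 32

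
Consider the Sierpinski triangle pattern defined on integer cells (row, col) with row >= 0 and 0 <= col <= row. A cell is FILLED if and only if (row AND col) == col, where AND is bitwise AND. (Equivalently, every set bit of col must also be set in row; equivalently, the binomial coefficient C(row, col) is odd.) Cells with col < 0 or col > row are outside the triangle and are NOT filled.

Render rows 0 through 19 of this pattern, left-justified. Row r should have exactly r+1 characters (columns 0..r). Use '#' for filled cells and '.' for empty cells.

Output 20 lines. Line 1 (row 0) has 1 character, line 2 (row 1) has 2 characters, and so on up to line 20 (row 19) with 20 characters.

r0=0: #
r1=1: ##
r2=10: #.#
r3=11: ####
r4=100: #...#
r5=101: ##..##
r6=110: #.#.#.#
r7=111: ########
r8=1000: #.......#
r9=1001: ##......##
r10=1010: #.#.....#.#
r11=1011: ####....####
r12=1100: #...#...#...#
r13=1101: ##..##..##..##
r14=1110: #.#.#.#.#.#.#.#
r15=1111: ################
r16=10000: #...............#
r17=10001: ##..............##
r18=10010: #.#.............#.#
r19=10011: ####............####

Answer: #
##
#.#
####
#...#
##..##
#.#.#.#
########
#.......#
##......##
#.#.....#.#
####....####
#...#...#...#
##..##..##..##
#.#.#.#.#.#.#.#
################
#...............#
##..............##
#.#.............#.#
####............####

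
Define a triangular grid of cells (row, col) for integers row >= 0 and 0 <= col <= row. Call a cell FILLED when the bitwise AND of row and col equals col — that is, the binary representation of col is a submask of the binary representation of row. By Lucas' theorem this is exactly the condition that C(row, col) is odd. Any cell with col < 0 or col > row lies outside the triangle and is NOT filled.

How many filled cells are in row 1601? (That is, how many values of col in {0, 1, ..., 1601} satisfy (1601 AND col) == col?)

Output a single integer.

Answer: 16

Derivation:
1601 in binary = 11001000001
popcount(1601) = number of 1-bits in 11001000001 = 4
A col c satisfies (1601 AND c) == c iff every set bit of c is also set in 1601; each of the 4 set bits of 1601 can independently be on or off in c.
count = 2^4 = 16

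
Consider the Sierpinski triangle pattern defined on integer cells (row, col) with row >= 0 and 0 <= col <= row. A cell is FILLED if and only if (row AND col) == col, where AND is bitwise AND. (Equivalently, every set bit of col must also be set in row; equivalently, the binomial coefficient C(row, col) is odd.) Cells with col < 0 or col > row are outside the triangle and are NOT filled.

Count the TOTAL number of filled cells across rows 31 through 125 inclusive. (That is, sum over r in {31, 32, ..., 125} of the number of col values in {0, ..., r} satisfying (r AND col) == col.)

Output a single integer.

r31=11111 pc5: +32 =32
r32=100000 pc1: +2 =34
r33=100001 pc2: +4 =38
r34=100010 pc2: +4 =42
r35=100011 pc3: +8 =50
r36=100100 pc2: +4 =54
r37=100101 pc3: +8 =62
r38=100110 pc3: +8 =70
r39=100111 pc4: +16 =86
r40=101000 pc2: +4 =90
r41=101001 pc3: +8 =98
r42=101010 pc3: +8 =106
r43=101011 pc4: +16 =122
r44=101100 pc3: +8 =130
r45=101101 pc4: +16 =146
r46=101110 pc4: +16 =162
r47=101111 pc5: +32 =194
r48=110000 pc2: +4 =198
r49=110001 pc3: +8 =206
r50=110010 pc3: +8 =214
r51=110011 pc4: +16 =230
r52=110100 pc3: +8 =238
r53=110101 pc4: +16 =254
r54=110110 pc4: +16 =270
r55=110111 pc5: +32 =302
r56=111000 pc3: +8 =310
r57=111001 pc4: +16 =326
r58=111010 pc4: +16 =342
r59=111011 pc5: +32 =374
r60=111100 pc4: +16 =390
r61=111101 pc5: +32 =422
r62=111110 pc5: +32 =454
r63=111111 pc6: +64 =518
r64=1000000 pc1: +2 =520
r65=1000001 pc2: +4 =524
r66=1000010 pc2: +4 =528
r67=1000011 pc3: +8 =536
r68=1000100 pc2: +4 =540
r69=1000101 pc3: +8 =548
r70=1000110 pc3: +8 =556
r71=1000111 pc4: +16 =572
r72=1001000 pc2: +4 =576
r73=1001001 pc3: +8 =584
r74=1001010 pc3: +8 =592
r75=1001011 pc4: +16 =608
r76=1001100 pc3: +8 =616
r77=1001101 pc4: +16 =632
r78=1001110 pc4: +16 =648
r79=1001111 pc5: +32 =680
r80=1010000 pc2: +4 =684
r81=1010001 pc3: +8 =692
r82=1010010 pc3: +8 =700
r83=1010011 pc4: +16 =716
r84=1010100 pc3: +8 =724
r85=1010101 pc4: +16 =740
r86=1010110 pc4: +16 =756
r87=1010111 pc5: +32 =788
r88=1011000 pc3: +8 =796
r89=1011001 pc4: +16 =812
r90=1011010 pc4: +16 =828
r91=1011011 pc5: +32 =860
r92=1011100 pc4: +16 =876
r93=1011101 pc5: +32 =908
r94=1011110 pc5: +32 =940
r95=1011111 pc6: +64 =1004
r96=1100000 pc2: +4 =1008
r97=1100001 pc3: +8 =1016
r98=1100010 pc3: +8 =1024
r99=1100011 pc4: +16 =1040
r100=1100100 pc3: +8 =1048
r101=1100101 pc4: +16 =1064
r102=1100110 pc4: +16 =1080
r103=1100111 pc5: +32 =1112
r104=1101000 pc3: +8 =1120
r105=1101001 pc4: +16 =1136
r106=1101010 pc4: +16 =1152
r107=1101011 pc5: +32 =1184
r108=1101100 pc4: +16 =1200
r109=1101101 pc5: +32 =1232
r110=1101110 pc5: +32 =1264
r111=1101111 pc6: +64 =1328
r112=1110000 pc3: +8 =1336
r113=1110001 pc4: +16 =1352
r114=1110010 pc4: +16 =1368
r115=1110011 pc5: +32 =1400
r116=1110100 pc4: +16 =1416
r117=1110101 pc5: +32 =1448
r118=1110110 pc5: +32 =1480
r119=1110111 pc6: +64 =1544
r120=1111000 pc4: +16 =1560
r121=1111001 pc5: +32 =1592
r122=1111010 pc5: +32 =1624
r123=1111011 pc6: +64 =1688
r124=1111100 pc5: +32 =1720
r125=1111101 pc6: +64 =1784

Answer: 1784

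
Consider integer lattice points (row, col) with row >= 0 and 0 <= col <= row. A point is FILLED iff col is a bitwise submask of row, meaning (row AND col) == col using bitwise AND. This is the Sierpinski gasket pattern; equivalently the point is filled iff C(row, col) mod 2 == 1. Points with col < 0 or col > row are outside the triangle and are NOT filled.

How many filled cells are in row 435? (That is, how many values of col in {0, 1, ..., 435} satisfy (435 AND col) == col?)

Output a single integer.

435 in binary = 110110011
popcount(435) = number of 1-bits in 110110011 = 6
A col c satisfies (435 AND c) == c iff every set bit of c is also set in 435; each of the 6 set bits of 435 can independently be on or off in c.
count = 2^6 = 64

Answer: 64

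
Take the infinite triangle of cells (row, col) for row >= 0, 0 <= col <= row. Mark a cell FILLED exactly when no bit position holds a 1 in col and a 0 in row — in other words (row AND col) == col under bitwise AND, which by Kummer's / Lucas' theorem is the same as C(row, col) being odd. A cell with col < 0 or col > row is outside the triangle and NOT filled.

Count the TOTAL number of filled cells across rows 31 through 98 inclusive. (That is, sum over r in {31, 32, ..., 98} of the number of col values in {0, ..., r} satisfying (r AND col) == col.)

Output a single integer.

Answer: 1024

Derivation:
r31=11111 pc5: +32 =32
r32=100000 pc1: +2 =34
r33=100001 pc2: +4 =38
r34=100010 pc2: +4 =42
r35=100011 pc3: +8 =50
r36=100100 pc2: +4 =54
r37=100101 pc3: +8 =62
r38=100110 pc3: +8 =70
r39=100111 pc4: +16 =86
r40=101000 pc2: +4 =90
r41=101001 pc3: +8 =98
r42=101010 pc3: +8 =106
r43=101011 pc4: +16 =122
r44=101100 pc3: +8 =130
r45=101101 pc4: +16 =146
r46=101110 pc4: +16 =162
r47=101111 pc5: +32 =194
r48=110000 pc2: +4 =198
r49=110001 pc3: +8 =206
r50=110010 pc3: +8 =214
r51=110011 pc4: +16 =230
r52=110100 pc3: +8 =238
r53=110101 pc4: +16 =254
r54=110110 pc4: +16 =270
r55=110111 pc5: +32 =302
r56=111000 pc3: +8 =310
r57=111001 pc4: +16 =326
r58=111010 pc4: +16 =342
r59=111011 pc5: +32 =374
r60=111100 pc4: +16 =390
r61=111101 pc5: +32 =422
r62=111110 pc5: +32 =454
r63=111111 pc6: +64 =518
r64=1000000 pc1: +2 =520
r65=1000001 pc2: +4 =524
r66=1000010 pc2: +4 =528
r67=1000011 pc3: +8 =536
r68=1000100 pc2: +4 =540
r69=1000101 pc3: +8 =548
r70=1000110 pc3: +8 =556
r71=1000111 pc4: +16 =572
r72=1001000 pc2: +4 =576
r73=1001001 pc3: +8 =584
r74=1001010 pc3: +8 =592
r75=1001011 pc4: +16 =608
r76=1001100 pc3: +8 =616
r77=1001101 pc4: +16 =632
r78=1001110 pc4: +16 =648
r79=1001111 pc5: +32 =680
r80=1010000 pc2: +4 =684
r81=1010001 pc3: +8 =692
r82=1010010 pc3: +8 =700
r83=1010011 pc4: +16 =716
r84=1010100 pc3: +8 =724
r85=1010101 pc4: +16 =740
r86=1010110 pc4: +16 =756
r87=1010111 pc5: +32 =788
r88=1011000 pc3: +8 =796
r89=1011001 pc4: +16 =812
r90=1011010 pc4: +16 =828
r91=1011011 pc5: +32 =860
r92=1011100 pc4: +16 =876
r93=1011101 pc5: +32 =908
r94=1011110 pc5: +32 =940
r95=1011111 pc6: +64 =1004
r96=1100000 pc2: +4 =1008
r97=1100001 pc3: +8 =1016
r98=1100010 pc3: +8 =1024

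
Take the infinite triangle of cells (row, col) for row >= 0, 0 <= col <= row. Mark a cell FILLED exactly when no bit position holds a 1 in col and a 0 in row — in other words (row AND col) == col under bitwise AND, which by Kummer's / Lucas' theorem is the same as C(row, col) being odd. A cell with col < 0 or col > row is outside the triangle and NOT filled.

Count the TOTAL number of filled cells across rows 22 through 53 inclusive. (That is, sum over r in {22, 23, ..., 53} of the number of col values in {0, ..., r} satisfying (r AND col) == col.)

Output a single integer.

Answer: 354

Derivation:
r22=10110 pc3: +8 =8
r23=10111 pc4: +16 =24
r24=11000 pc2: +4 =28
r25=11001 pc3: +8 =36
r26=11010 pc3: +8 =44
r27=11011 pc4: +16 =60
r28=11100 pc3: +8 =68
r29=11101 pc4: +16 =84
r30=11110 pc4: +16 =100
r31=11111 pc5: +32 =132
r32=100000 pc1: +2 =134
r33=100001 pc2: +4 =138
r34=100010 pc2: +4 =142
r35=100011 pc3: +8 =150
r36=100100 pc2: +4 =154
r37=100101 pc3: +8 =162
r38=100110 pc3: +8 =170
r39=100111 pc4: +16 =186
r40=101000 pc2: +4 =190
r41=101001 pc3: +8 =198
r42=101010 pc3: +8 =206
r43=101011 pc4: +16 =222
r44=101100 pc3: +8 =230
r45=101101 pc4: +16 =246
r46=101110 pc4: +16 =262
r47=101111 pc5: +32 =294
r48=110000 pc2: +4 =298
r49=110001 pc3: +8 =306
r50=110010 pc3: +8 =314
r51=110011 pc4: +16 =330
r52=110100 pc3: +8 =338
r53=110101 pc4: +16 =354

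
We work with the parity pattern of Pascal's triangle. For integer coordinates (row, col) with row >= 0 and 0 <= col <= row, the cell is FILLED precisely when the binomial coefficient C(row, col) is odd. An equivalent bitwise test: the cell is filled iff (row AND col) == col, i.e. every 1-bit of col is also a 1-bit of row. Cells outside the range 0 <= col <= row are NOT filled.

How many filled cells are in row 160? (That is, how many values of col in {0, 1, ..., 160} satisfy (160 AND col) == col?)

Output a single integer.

160 in binary = 10100000
popcount(160) = number of 1-bits in 10100000 = 2
A col c satisfies (160 AND c) == c iff every set bit of c is also set in 160; each of the 2 set bits of 160 can independently be on or off in c.
count = 2^2 = 4

Answer: 4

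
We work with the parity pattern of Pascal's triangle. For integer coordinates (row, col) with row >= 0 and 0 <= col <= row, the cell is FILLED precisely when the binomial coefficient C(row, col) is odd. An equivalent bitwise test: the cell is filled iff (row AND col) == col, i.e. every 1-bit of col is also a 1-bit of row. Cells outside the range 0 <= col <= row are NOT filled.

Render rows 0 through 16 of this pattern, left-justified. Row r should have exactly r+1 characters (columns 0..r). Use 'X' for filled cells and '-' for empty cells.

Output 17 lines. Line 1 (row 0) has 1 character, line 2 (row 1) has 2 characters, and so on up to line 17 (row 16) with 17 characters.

Answer: X
XX
X-X
XXXX
X---X
XX--XX
X-X-X-X
XXXXXXXX
X-------X
XX------XX
X-X-----X-X
XXXX----XXXX
X---X---X---X
XX--XX--XX--XX
X-X-X-X-X-X-X-X
XXXXXXXXXXXXXXXX
X---------------X

Derivation:
r0=0: X
r1=1: XX
r2=10: X-X
r3=11: XXXX
r4=100: X---X
r5=101: XX--XX
r6=110: X-X-X-X
r7=111: XXXXXXXX
r8=1000: X-------X
r9=1001: XX------XX
r10=1010: X-X-----X-X
r11=1011: XXXX----XXXX
r12=1100: X---X---X---X
r13=1101: XX--XX--XX--XX
r14=1110: X-X-X-X-X-X-X-X
r15=1111: XXXXXXXXXXXXXXXX
r16=10000: X---------------X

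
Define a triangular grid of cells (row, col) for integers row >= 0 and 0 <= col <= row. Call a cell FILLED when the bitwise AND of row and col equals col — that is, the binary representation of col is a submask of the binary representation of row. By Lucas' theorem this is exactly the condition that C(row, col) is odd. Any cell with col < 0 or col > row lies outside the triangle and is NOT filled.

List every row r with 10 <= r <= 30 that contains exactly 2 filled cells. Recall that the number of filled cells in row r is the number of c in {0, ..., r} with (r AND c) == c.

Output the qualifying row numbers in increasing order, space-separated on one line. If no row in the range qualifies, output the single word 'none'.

Row r has 2^popcount(r) filled cells, so we need popcount(r) = log2(2) = 1.
Scan r = 10..30 and keep those with exactly 1 one-bits:
r=10=1010 popcount=2 -> skip
r=11=1011 popcount=3 -> skip
r=12=1100 popcount=2 -> skip
r=13=1101 popcount=3 -> skip
r=14=1110 popcount=3 -> skip
r=15=1111 popcount=4 -> skip
r=16=10000 popcount=1 -> KEEP
r=17=10001 popcount=2 -> skip
r=18=10010 popcount=2 -> skip
r=19=10011 popcount=3 -> skip
r=20=10100 popcount=2 -> skip
r=21=10101 popcount=3 -> skip
r=22=10110 popcount=3 -> skip
r=23=10111 popcount=4 -> skip
r=24=11000 popcount=2 -> skip
r=25=11001 popcount=3 -> skip
r=26=11010 popcount=3 -> skip
r=27=11011 popcount=4 -> skip
r=28=11100 popcount=3 -> skip
r=29=11101 popcount=4 -> skip
r=30=11110 popcount=4 -> skip
Kept rows: 16

Answer: 16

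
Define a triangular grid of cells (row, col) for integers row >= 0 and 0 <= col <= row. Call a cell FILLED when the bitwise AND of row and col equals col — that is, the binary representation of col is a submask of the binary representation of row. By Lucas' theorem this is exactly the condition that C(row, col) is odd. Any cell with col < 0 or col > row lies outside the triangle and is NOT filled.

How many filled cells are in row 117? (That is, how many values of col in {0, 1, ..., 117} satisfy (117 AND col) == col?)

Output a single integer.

117 in binary = 1110101
popcount(117) = number of 1-bits in 1110101 = 5
A col c satisfies (117 AND c) == c iff every set bit of c is also set in 117; each of the 5 set bits of 117 can independently be on or off in c.
count = 2^5 = 32

Answer: 32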